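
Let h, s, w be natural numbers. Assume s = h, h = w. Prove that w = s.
s = h and h = w, therefore s = w. Then w = s.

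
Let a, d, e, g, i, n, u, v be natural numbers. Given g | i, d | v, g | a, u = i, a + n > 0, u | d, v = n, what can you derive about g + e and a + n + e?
g + e ≤ a + n + e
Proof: From u = i and u | d, i | d. Since g | i, g | d. v = n and d | v, hence d | n. Since g | d, g | n. g | a, so g | a + n. a + n > 0, so g ≤ a + n. Then g + e ≤ a + n + e.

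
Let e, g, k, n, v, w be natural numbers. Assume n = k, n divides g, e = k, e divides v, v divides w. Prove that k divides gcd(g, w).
n = k and n divides g, so k divides g. e divides v and v divides w, therefore e divides w. Since e = k, k divides w. Since k divides g, k divides gcd(g, w).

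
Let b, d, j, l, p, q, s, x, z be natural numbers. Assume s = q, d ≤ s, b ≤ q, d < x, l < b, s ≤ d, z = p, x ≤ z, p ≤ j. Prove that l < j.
d ≤ s and s ≤ d, therefore d = s. Since s = q, d = q. z = p and x ≤ z, thus x ≤ p. d < x, so d < p. d = q, so q < p. Since b ≤ q, b < p. p ≤ j, so b < j. Since l < b, l < j.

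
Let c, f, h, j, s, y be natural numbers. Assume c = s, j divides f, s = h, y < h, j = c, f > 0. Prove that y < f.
c = s and s = h, thus c = h. Because j = c and j divides f, c divides f. Since f > 0, c ≤ f. c = h, so h ≤ f. y < h, so y < f.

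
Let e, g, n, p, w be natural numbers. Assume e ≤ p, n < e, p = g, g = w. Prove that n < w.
From p = g and e ≤ p, e ≤ g. n < e, so n < g. Since g = w, n < w.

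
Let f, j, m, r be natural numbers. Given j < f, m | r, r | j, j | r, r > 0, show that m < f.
r | j and j | r, therefore r = j. m | r and r > 0, hence m ≤ r. r = j, so m ≤ j. j < f, so m < f.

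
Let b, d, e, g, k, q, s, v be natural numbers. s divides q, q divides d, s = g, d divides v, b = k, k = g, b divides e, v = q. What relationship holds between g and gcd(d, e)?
g divides gcd(d, e)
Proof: v = q and d divides v, hence d divides q. Since q divides d, q = d. s = g and s divides q, thus g divides q. q = d, so g divides d. b = k and k = g, therefore b = g. Since b divides e, g divides e. From g divides d, g divides gcd(d, e).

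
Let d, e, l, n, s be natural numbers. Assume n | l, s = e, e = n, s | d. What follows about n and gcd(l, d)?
n | gcd(l, d)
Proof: s = e and e = n, thus s = n. Since s | d, n | d. n | l, so n | gcd(l, d).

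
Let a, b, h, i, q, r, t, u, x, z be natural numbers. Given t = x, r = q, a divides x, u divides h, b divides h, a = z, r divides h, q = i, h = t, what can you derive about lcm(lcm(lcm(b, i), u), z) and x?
lcm(lcm(lcm(b, i), u), z) divides x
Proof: h = t and t = x, hence h = x. r = q and q = i, thus r = i. r divides h, so i divides h. Since b divides h, lcm(b, i) divides h. From u divides h, lcm(lcm(b, i), u) divides h. Since h = x, lcm(lcm(b, i), u) divides x. Because a = z and a divides x, z divides x. Since lcm(lcm(b, i), u) divides x, lcm(lcm(lcm(b, i), u), z) divides x.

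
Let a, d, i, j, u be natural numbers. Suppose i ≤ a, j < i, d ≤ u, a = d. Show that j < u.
Since j < i and i ≤ a, j < a. a = d, so j < d. Since d ≤ u, j < u.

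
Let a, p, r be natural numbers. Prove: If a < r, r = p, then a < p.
r = p and a < r. By substitution, a < p.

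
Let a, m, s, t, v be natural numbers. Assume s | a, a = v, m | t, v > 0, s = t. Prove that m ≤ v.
s = t and s | a, thus t | a. a = v, so t | v. Since m | t, m | v. v > 0, so m ≤ v.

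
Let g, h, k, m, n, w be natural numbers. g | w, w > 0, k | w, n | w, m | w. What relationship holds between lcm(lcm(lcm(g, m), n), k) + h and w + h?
lcm(lcm(lcm(g, m), n), k) + h ≤ w + h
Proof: g | w and m | w, so lcm(g, m) | w. Since n | w, lcm(lcm(g, m), n) | w. k | w, so lcm(lcm(lcm(g, m), n), k) | w. Since w > 0, lcm(lcm(lcm(g, m), n), k) ≤ w. Then lcm(lcm(lcm(g, m), n), k) + h ≤ w + h.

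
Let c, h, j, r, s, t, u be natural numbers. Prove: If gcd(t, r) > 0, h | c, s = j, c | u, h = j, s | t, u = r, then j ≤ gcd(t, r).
s = j and s | t, therefore j | t. Because h = j and h | c, j | c. u = r and c | u, thus c | r. j | c, so j | r. j | t, so j | gcd(t, r). From gcd(t, r) > 0, j ≤ gcd(t, r).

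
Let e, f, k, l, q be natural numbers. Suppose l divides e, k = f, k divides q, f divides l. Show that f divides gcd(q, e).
k = f and k divides q, hence f divides q. f divides l and l divides e, therefore f divides e. From f divides q, f divides gcd(q, e).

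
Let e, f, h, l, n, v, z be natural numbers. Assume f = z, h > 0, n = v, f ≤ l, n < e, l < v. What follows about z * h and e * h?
z * h < e * h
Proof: f = z and f ≤ l, hence z ≤ l. Since l < v, z < v. Since n = v and n < e, v < e. Because z < v, z < e. From h > 0, z * h < e * h.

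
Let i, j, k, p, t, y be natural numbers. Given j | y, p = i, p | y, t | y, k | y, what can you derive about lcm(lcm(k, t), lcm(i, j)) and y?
lcm(lcm(k, t), lcm(i, j)) | y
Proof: k | y and t | y, thus lcm(k, t) | y. From p = i and p | y, i | y. j | y, so lcm(i, j) | y. lcm(k, t) | y, so lcm(lcm(k, t), lcm(i, j)) | y.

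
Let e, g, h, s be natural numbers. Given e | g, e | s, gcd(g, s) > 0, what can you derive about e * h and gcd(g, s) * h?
e * h ≤ gcd(g, s) * h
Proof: e | g and e | s, hence e | gcd(g, s). Since gcd(g, s) > 0, e ≤ gcd(g, s). Then e * h ≤ gcd(g, s) * h.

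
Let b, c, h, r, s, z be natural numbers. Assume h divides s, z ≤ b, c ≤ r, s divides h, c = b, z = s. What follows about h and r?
h ≤ r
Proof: s divides h and h divides s, thus s = h. z = s, so z = h. c = b and c ≤ r, therefore b ≤ r. Since z ≤ b, z ≤ r. z = h, so h ≤ r.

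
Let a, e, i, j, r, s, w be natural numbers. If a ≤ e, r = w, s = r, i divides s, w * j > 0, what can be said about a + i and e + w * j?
a + i ≤ e + w * j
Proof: s = r and i divides s, so i divides r. Since r = w, i divides w. Then i divides w * j. w * j > 0, so i ≤ w * j. Since a ≤ e, a + i ≤ e + w * j.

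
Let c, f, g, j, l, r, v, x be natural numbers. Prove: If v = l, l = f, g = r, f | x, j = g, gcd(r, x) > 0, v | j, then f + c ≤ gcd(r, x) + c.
Since v = l and l = f, v = f. j = g and v | j, thus v | g. Since v = f, f | g. g = r, so f | r. Since f | x, f | gcd(r, x). Since gcd(r, x) > 0, f ≤ gcd(r, x). Then f + c ≤ gcd(r, x) + c.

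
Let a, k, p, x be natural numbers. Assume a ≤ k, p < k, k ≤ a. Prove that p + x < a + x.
Because k ≤ a and a ≤ k, k = a. Since p < k, p < a. Then p + x < a + x.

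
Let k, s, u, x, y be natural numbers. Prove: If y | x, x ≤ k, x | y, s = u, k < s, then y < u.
Since x | y and y | x, x = y. x ≤ k, so y ≤ k. Since k < s, y < s. Since s = u, y < u.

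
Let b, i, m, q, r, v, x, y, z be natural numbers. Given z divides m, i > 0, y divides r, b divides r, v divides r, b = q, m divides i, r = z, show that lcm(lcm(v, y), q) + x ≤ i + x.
Since v divides r and y divides r, lcm(v, y) divides r. From b = q and b divides r, q divides r. lcm(v, y) divides r, so lcm(lcm(v, y), q) divides r. Since r = z, lcm(lcm(v, y), q) divides z. z divides m and m divides i, thus z divides i. lcm(lcm(v, y), q) divides z, so lcm(lcm(v, y), q) divides i. i > 0, so lcm(lcm(v, y), q) ≤ i. Then lcm(lcm(v, y), q) + x ≤ i + x.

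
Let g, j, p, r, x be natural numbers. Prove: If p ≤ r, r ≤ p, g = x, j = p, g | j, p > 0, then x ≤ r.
Since p ≤ r and r ≤ p, p = r. Since j = p and g | j, g | p. p > 0, so g ≤ p. Because g = x, x ≤ p. p = r, so x ≤ r.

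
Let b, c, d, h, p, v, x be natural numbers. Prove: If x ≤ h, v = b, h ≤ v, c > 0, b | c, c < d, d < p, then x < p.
v = b and h ≤ v, therefore h ≤ b. Since x ≤ h, x ≤ b. b | c and c > 0, thus b ≤ c. c < d and d < p, hence c < p. b ≤ c, so b < p. Since x ≤ b, x < p.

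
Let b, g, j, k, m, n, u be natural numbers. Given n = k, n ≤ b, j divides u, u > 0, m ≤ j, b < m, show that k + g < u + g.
n ≤ b and b < m, so n < m. Since n = k, k < m. j divides u and u > 0, so j ≤ u. From m ≤ j, m ≤ u. k < m, so k < u. Then k + g < u + g.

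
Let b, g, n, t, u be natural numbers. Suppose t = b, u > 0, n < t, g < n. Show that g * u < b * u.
Because t = b and n < t, n < b. Because g < n, g < b. Combining with u > 0, by multiplying by a positive, g * u < b * u.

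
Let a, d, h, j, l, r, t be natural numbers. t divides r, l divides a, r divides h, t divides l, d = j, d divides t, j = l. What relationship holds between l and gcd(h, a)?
l divides gcd(h, a)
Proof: From d = j and j = l, d = l. Since d divides t, l divides t. t divides l, so t = l. Since t divides r, l divides r. Since r divides h, l divides h. l divides a, so l divides gcd(h, a).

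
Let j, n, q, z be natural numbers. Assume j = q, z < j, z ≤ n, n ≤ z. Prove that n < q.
z ≤ n and n ≤ z, thus z = n. Since j = q and z < j, z < q. Since z = n, n < q.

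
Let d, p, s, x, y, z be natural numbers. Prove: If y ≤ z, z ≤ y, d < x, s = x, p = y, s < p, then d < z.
y ≤ z and z ≤ y, thus y = z. From p = y and s < p, s < y. s = x, so x < y. d < x, so d < y. Since y = z, d < z.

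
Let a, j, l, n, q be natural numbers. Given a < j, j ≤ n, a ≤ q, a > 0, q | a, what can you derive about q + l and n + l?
q + l < n + l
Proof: q | a and a > 0, so q ≤ a. a ≤ q, so a = q. a < j and j ≤ n, therefore a < n. a = q, so q < n. Then q + l < n + l.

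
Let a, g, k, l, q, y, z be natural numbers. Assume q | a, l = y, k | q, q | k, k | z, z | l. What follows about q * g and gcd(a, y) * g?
q * g | gcd(a, y) * g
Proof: k | q and q | k, hence k = q. k | z and z | l, so k | l. k = q, so q | l. Since l = y, q | y. Since q | a, q | gcd(a, y). Then q * g | gcd(a, y) * g.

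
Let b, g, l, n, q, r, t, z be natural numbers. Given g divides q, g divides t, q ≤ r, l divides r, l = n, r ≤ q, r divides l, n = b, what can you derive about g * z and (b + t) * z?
g * z divides (b + t) * z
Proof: Since r divides l and l divides r, r = l. From l = n, r = n. Since n = b, r = b. q ≤ r and r ≤ q, thus q = r. Since g divides q, g divides r. r = b, so g divides b. g divides t, so g divides b + t. Then g * z divides (b + t) * z.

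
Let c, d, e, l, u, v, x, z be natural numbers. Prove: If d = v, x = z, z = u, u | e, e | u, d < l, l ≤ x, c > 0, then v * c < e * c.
u | e and e | u, hence u = e. Since z = u, z = e. x = z, so x = e. d < l and l ≤ x, so d < x. x = e, so d < e. d = v, so v < e. From c > 0, v * c < e * c.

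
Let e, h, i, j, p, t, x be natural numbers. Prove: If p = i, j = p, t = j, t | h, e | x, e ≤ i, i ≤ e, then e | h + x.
j = p and p = i, therefore j = i. Because i ≤ e and e ≤ i, i = e. Since j = i, j = e. t = j and t | h, so j | h. j = e, so e | h. Since e | x, e | h + x.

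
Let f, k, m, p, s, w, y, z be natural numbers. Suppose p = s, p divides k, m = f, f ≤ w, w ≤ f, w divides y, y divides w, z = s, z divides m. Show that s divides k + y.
p = s and p divides k, so s divides k. f ≤ w and w ≤ f, so f = w. Since m = f, m = w. Since w divides y and y divides w, w = y. m = w, so m = y. z = s and z divides m, thus s divides m. Since m = y, s divides y. s divides k, so s divides k + y.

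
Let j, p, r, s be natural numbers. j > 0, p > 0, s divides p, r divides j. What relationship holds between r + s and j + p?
r + s ≤ j + p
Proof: r divides j and j > 0, therefore r ≤ j. Because s divides p and p > 0, s ≤ p. Because r ≤ j, r + s ≤ j + p.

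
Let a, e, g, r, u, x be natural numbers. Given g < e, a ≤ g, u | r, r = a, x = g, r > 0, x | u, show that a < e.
From x | u and u | r, x | r. Since x = g, g | r. r > 0, so g ≤ r. r = a, so g ≤ a. Because a ≤ g, g = a. Since g < e, a < e.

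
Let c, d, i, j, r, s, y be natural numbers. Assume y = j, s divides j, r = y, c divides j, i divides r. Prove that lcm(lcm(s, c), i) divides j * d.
s divides j and c divides j, hence lcm(s, c) divides j. Because r = y and y = j, r = j. Since i divides r, i divides j. Since lcm(s, c) divides j, lcm(lcm(s, c), i) divides j. Then lcm(lcm(s, c), i) divides j * d.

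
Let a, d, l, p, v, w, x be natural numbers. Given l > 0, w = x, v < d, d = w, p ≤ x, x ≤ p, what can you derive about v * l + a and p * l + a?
v * l + a < p * l + a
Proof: Since x ≤ p and p ≤ x, x = p. Because w = x, w = p. Because d = w, d = p. v < d, so v < p. Since l > 0, by multiplying by a positive, v * l < p * l. Then v * l + a < p * l + a.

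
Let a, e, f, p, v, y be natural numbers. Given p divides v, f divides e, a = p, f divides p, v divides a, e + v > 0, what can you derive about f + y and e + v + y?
f + y ≤ e + v + y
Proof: a = p and v divides a, so v divides p. Since p divides v, p = v. Since f divides p, f divides v. Since f divides e, f divides e + v. e + v > 0, so f ≤ e + v. Then f + y ≤ e + v + y.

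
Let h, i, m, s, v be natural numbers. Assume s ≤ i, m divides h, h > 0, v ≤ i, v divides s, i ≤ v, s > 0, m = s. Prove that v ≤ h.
i ≤ v and v ≤ i, so i = v. Since s ≤ i, s ≤ v. Because v divides s and s > 0, v ≤ s. s ≤ v, so s = v. m = s and m divides h, hence s divides h. Since h > 0, s ≤ h. From s = v, v ≤ h.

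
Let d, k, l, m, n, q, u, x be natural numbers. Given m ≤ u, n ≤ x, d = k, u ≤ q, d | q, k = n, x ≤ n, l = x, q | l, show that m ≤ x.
l = x and q | l, so q | x. From d = k and k = n, d = n. n ≤ x and x ≤ n, hence n = x. d = n, so d = x. Since d | q, x | q. q | x, so q = x. m ≤ u and u ≤ q, so m ≤ q. Since q = x, m ≤ x.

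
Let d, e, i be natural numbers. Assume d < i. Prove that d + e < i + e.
d < i. By adding to both sides, d + e < i + e.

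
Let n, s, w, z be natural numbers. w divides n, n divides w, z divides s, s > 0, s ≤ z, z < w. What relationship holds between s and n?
s < n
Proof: w divides n and n divides w, thus w = n. Because z divides s and s > 0, z ≤ s. s ≤ z, so z = s. Since z < w, s < w. Since w = n, s < n.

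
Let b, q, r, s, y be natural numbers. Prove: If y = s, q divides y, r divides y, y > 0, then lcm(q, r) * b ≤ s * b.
q divides y and r divides y, so lcm(q, r) divides y. From y > 0, lcm(q, r) ≤ y. Since y = s, lcm(q, r) ≤ s. By multiplying by a non-negative, lcm(q, r) * b ≤ s * b.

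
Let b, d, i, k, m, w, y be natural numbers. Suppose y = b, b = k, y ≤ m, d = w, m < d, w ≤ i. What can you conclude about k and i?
k < i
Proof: Since y = b and b = k, y = k. Since d = w and m < d, m < w. Since y ≤ m, y < w. w ≤ i, so y < i. y = k, so k < i.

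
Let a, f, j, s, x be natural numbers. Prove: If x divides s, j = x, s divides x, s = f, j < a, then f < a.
x divides s and s divides x, therefore x = s. Since j = x, j = s. Since s = f, j = f. j < a, so f < a.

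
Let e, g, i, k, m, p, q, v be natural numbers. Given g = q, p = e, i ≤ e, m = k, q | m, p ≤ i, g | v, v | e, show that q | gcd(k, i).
Because m = k and q | m, q | k. From g = q and g | v, q | v. p = e and p ≤ i, hence e ≤ i. Since i ≤ e, e = i. v | e, so v | i. Since q | v, q | i. q | k, so q | gcd(k, i).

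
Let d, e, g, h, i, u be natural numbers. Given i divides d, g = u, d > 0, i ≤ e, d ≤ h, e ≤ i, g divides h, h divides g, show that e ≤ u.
From i ≤ e and e ≤ i, i = e. i divides d, so e divides d. Since d > 0, e ≤ d. Since h divides g and g divides h, h = g. Because d ≤ h, d ≤ g. g = u, so d ≤ u. Since e ≤ d, e ≤ u.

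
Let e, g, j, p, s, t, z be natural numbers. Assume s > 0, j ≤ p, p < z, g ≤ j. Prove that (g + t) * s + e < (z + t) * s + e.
From g ≤ j and j ≤ p, g ≤ p. Since p < z, g < z. Then g + t < z + t. Combined with s > 0, by multiplying by a positive, (g + t) * s < (z + t) * s. Then (g + t) * s + e < (z + t) * s + e.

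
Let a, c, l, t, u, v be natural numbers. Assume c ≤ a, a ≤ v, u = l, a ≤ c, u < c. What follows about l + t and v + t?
l + t < v + t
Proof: From c ≤ a and a ≤ c, c = a. u = l and u < c, hence l < c. c = a, so l < a. Since a ≤ v, l < v. Then l + t < v + t.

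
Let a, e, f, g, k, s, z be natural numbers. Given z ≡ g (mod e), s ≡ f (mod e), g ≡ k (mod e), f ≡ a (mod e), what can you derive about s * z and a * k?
s * z ≡ a * k (mod e)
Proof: Because s ≡ f (mod e) and f ≡ a (mod e), s ≡ a (mod e). z ≡ g (mod e) and g ≡ k (mod e), so z ≡ k (mod e). Combining with s ≡ a (mod e), by multiplying congruences, s * z ≡ a * k (mod e).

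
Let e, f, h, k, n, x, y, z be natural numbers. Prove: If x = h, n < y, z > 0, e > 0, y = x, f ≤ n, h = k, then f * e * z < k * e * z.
Because x = h and h = k, x = k. f ≤ n and n < y, hence f < y. From y = x, f < x. x = k, so f < k. e > 0, so f * e < k * e. Since z > 0, f * e * z < k * e * z.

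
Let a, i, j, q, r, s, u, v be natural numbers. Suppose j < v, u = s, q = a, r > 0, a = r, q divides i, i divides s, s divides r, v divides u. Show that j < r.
q = a and q divides i, so a divides i. Because i divides s, a divides s. a = r, so r divides s. s divides r, so s = r. u = s and v divides u, hence v divides s. Since s = r, v divides r. From r > 0, v ≤ r. j < v, so j < r.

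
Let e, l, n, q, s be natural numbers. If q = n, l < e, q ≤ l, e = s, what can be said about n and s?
n < s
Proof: Since q = n and q ≤ l, n ≤ l. e = s and l < e, so l < s. n ≤ l, so n < s.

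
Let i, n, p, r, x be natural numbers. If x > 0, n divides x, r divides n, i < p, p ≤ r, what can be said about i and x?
i < x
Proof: i < p and p ≤ r, therefore i < r. Since r divides n and n divides x, r divides x. Since x > 0, r ≤ x. Since i < r, i < x.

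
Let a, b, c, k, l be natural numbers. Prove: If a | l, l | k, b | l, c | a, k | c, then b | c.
Since l | k and k | c, l | c. From c | a and a | l, c | l. l | c, so l = c. Since b | l, b | c.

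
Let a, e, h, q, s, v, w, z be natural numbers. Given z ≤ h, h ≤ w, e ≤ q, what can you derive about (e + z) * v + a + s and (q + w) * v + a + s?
(e + z) * v + a + s ≤ (q + w) * v + a + s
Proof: Since z ≤ h and h ≤ w, z ≤ w. Since e ≤ q, e + z ≤ q + w. Then (e + z) * v ≤ (q + w) * v. Then (e + z) * v + a ≤ (q + w) * v + a. Then (e + z) * v + a + s ≤ (q + w) * v + a + s.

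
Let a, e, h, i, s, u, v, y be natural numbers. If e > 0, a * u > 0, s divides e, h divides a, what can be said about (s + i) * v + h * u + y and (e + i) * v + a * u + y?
(s + i) * v + h * u + y ≤ (e + i) * v + a * u + y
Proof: From s divides e and e > 0, s ≤ e. Then s + i ≤ e + i. By multiplying by a non-negative, (s + i) * v ≤ (e + i) * v. h divides a, thus h * u divides a * u. Since a * u > 0, h * u ≤ a * u. Since (s + i) * v ≤ (e + i) * v, (s + i) * v + h * u ≤ (e + i) * v + a * u. Then (s + i) * v + h * u + y ≤ (e + i) * v + a * u + y.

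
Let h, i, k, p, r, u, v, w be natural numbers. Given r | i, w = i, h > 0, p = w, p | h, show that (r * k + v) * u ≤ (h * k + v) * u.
p = w and p | h, thus w | h. Because w = i, i | h. r | i, so r | h. Since h > 0, r ≤ h. Then r * k ≤ h * k. Then r * k + v ≤ h * k + v. Then (r * k + v) * u ≤ (h * k + v) * u.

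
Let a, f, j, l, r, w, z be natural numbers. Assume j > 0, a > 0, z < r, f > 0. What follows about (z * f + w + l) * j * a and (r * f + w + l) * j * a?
(z * f + w + l) * j * a < (r * f + w + l) * j * a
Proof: z < r and f > 0, thus z * f < r * f. Then z * f + w < r * f + w. Then z * f + w + l < r * f + w + l. j > 0, so (z * f + w + l) * j < (r * f + w + l) * j. Since a > 0, (z * f + w + l) * j * a < (r * f + w + l) * j * a.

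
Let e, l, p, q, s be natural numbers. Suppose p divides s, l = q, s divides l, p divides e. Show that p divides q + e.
Because l = q and s divides l, s divides q. p divides s, so p divides q. Since p divides e, p divides q + e.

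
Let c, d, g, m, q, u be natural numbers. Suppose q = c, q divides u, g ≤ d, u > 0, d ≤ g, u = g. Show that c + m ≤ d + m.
Since g ≤ d and d ≤ g, g = d. u = g, so u = d. q = c and q divides u, therefore c divides u. Since u > 0, c ≤ u. u = d, so c ≤ d. Then c + m ≤ d + m.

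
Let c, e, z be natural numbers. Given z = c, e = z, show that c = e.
Because e = z and z = c, e = c. Then c = e.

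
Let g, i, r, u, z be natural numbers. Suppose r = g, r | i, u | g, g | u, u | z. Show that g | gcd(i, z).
r = g and r | i, so g | i. u | g and g | u, hence u = g. Since u | z, g | z. g | i, so g | gcd(i, z).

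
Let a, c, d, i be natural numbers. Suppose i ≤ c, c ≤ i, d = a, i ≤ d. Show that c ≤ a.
i ≤ c and c ≤ i, therefore i = c. Since d = a and i ≤ d, i ≤ a. Because i = c, c ≤ a.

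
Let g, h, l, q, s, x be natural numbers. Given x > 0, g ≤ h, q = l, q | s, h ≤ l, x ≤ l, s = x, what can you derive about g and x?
g ≤ x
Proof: q = l and q | s, hence l | s. Since s = x, l | x. Since x > 0, l ≤ x. x ≤ l, so l = x. Since g ≤ h and h ≤ l, g ≤ l. Since l = x, g ≤ x.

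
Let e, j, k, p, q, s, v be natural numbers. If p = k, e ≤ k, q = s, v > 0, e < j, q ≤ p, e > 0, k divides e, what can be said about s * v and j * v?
s * v < j * v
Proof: k divides e and e > 0, therefore k ≤ e. From e ≤ k, k = e. Since p = k, p = e. q = s and q ≤ p, hence s ≤ p. Since p = e, s ≤ e. Since e < j, s < j. Using v > 0 and multiplying by a positive, s * v < j * v.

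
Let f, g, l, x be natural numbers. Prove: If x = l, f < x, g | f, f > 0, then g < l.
Since g | f and f > 0, g ≤ f. f < x, so g < x. x = l, so g < l.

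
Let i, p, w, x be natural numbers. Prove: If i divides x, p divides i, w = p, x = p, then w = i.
x = p and i divides x, therefore i divides p. p divides i, so p = i. w = p, so w = i.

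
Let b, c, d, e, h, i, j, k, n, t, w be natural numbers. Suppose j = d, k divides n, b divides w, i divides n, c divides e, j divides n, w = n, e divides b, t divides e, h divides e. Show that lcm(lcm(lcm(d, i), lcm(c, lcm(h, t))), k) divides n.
j = d and j divides n, thus d divides n. Since i divides n, lcm(d, i) divides n. Because h divides e and t divides e, lcm(h, t) divides e. Since c divides e, lcm(c, lcm(h, t)) divides e. e divides b, so lcm(c, lcm(h, t)) divides b. w = n and b divides w, thus b divides n. From lcm(c, lcm(h, t)) divides b, lcm(c, lcm(h, t)) divides n. Since lcm(d, i) divides n, lcm(lcm(d, i), lcm(c, lcm(h, t))) divides n. Since k divides n, lcm(lcm(lcm(d, i), lcm(c, lcm(h, t))), k) divides n.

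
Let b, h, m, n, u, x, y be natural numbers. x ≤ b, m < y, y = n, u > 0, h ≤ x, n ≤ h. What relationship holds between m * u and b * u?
m * u < b * u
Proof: y = n and m < y, hence m < n. n ≤ h, so m < h. h ≤ x and x ≤ b, hence h ≤ b. m < h, so m < b. Since u > 0, by multiplying by a positive, m * u < b * u.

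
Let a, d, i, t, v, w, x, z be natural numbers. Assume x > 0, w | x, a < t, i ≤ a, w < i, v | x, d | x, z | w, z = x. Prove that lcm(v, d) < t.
v | x and d | x, so lcm(v, d) | x. Because x > 0, lcm(v, d) ≤ x. z = x and z | w, therefore x | w. w | x, so w = x. Because w < i and i ≤ a, w < a. Since a < t, w < t. Since w = x, x < t. lcm(v, d) ≤ x, so lcm(v, d) < t.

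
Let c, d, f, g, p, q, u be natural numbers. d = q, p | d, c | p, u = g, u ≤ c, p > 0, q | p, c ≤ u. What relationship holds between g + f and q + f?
g + f ≤ q + f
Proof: d = q and p | d, therefore p | q. Since q | p, p = q. Since c ≤ u and u ≤ c, c = u. Since u = g, c = g. Because c | p, g | p. p > 0, so g ≤ p. Since p = q, g ≤ q. Then g + f ≤ q + f.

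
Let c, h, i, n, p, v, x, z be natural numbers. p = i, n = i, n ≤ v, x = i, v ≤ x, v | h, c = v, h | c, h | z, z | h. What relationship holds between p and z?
p = z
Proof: From n = i and n ≤ v, i ≤ v. x = i and v ≤ x, therefore v ≤ i. Since i ≤ v, i = v. p = i, so p = v. c = v and h | c, hence h | v. v | h, so v = h. p = v, so p = h. h | z and z | h, so h = z. p = h, so p = z.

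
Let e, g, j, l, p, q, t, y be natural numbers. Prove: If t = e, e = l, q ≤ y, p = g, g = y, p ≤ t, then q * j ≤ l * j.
From t = e and e = l, t = l. p = g and g = y, hence p = y. From p ≤ t, y ≤ t. Since q ≤ y, q ≤ t. From t = l, q ≤ l. By multiplying by a non-negative, q * j ≤ l * j.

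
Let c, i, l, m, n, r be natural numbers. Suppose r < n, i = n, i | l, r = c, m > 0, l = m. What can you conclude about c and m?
c < m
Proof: Since r = c and r < n, c < n. i = n and i | l, therefore n | l. l = m, so n | m. m > 0, so n ≤ m. c < n, so c < m.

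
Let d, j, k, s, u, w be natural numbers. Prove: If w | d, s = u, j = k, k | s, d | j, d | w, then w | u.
From d | w and w | d, d = w. From j = k and d | j, d | k. Because s = u and k | s, k | u. From d | k, d | u. From d = w, w | u.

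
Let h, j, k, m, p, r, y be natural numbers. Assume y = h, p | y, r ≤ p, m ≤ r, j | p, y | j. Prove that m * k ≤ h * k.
y | j and j | p, so y | p. From p | y, p = y. Since y = h, p = h. m ≤ r and r ≤ p, so m ≤ p. Since p = h, m ≤ h. Then m * k ≤ h * k.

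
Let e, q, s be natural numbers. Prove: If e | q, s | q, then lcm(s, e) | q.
s | q and e | q. Because lcm divides any common multiple, lcm(s, e) | q.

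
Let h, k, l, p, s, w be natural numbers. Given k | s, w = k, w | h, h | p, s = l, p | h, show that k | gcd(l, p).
From s = l and k | s, k | l. h | p and p | h, so h = p. From w = k and w | h, k | h. Because h = p, k | p. From k | l, k | gcd(l, p).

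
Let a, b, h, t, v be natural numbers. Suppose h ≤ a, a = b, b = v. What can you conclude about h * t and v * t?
h * t ≤ v * t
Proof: a = b and b = v, hence a = v. Since h ≤ a, h ≤ v. By multiplying by a non-negative, h * t ≤ v * t.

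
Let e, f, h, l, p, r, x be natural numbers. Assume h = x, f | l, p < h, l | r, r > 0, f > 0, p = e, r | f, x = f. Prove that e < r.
h = x and x = f, hence h = f. f | l and l | r, thus f | r. Since r > 0, f ≤ r. r | f and f > 0, so r ≤ f. f ≤ r, so f = r. h = f, so h = r. Since p = e and p < h, e < h. From h = r, e < r.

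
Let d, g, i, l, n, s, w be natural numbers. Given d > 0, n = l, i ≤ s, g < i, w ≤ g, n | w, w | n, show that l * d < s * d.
w | n and n | w, hence w = n. From n = l, w = l. From w ≤ g, l ≤ g. From g < i and i ≤ s, g < s. Since l ≤ g, l < s. From d > 0, l * d < s * d.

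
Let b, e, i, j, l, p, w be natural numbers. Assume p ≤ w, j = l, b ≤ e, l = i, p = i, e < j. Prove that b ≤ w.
j = l and l = i, thus j = i. From b ≤ e and e < j, b < j. j = i, so b < i. p = i and p ≤ w, therefore i ≤ w. b < i, so b < w. Then b ≤ w.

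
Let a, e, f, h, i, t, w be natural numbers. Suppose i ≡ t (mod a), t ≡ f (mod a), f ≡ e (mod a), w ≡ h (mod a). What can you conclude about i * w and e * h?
i * w ≡ e * h (mod a)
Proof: i ≡ t (mod a) and t ≡ f (mod a), hence i ≡ f (mod a). Since f ≡ e (mod a), i ≡ e (mod a). w ≡ h (mod a), so i * w ≡ e * h (mod a).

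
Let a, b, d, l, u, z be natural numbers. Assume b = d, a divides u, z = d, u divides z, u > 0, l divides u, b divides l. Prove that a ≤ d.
z = d and u divides z, thus u divides d. From b divides l and l divides u, b divides u. b = d, so d divides u. u divides d, so u = d. a divides u and u > 0, therefore a ≤ u. Since u = d, a ≤ d.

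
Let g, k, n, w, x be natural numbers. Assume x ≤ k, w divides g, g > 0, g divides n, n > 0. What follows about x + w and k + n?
x + w ≤ k + n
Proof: w divides g and g > 0, so w ≤ g. Because g divides n and n > 0, g ≤ n. Because w ≤ g, w ≤ n. x ≤ k, so x + w ≤ k + n.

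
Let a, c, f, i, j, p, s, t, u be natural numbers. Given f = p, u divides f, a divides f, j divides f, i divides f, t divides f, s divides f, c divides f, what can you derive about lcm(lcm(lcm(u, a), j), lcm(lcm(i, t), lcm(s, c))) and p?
lcm(lcm(lcm(u, a), j), lcm(lcm(i, t), lcm(s, c))) divides p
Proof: u divides f and a divides f, hence lcm(u, a) divides f. Since j divides f, lcm(lcm(u, a), j) divides f. i divides f and t divides f, hence lcm(i, t) divides f. s divides f and c divides f, so lcm(s, c) divides f. lcm(i, t) divides f, so lcm(lcm(i, t), lcm(s, c)) divides f. lcm(lcm(u, a), j) divides f, so lcm(lcm(lcm(u, a), j), lcm(lcm(i, t), lcm(s, c))) divides f. f = p, so lcm(lcm(lcm(u, a), j), lcm(lcm(i, t), lcm(s, c))) divides p.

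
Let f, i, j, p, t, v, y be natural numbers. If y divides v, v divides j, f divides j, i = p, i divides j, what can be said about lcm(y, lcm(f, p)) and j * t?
lcm(y, lcm(f, p)) divides j * t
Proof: y divides v and v divides j, hence y divides j. Since i = p and i divides j, p divides j. Since f divides j, lcm(f, p) divides j. Since y divides j, lcm(y, lcm(f, p)) divides j. Then lcm(y, lcm(f, p)) divides j * t.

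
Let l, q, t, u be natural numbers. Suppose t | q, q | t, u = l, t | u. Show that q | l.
t | q and q | t, hence t = q. Since u = l and t | u, t | l. Since t = q, q | l.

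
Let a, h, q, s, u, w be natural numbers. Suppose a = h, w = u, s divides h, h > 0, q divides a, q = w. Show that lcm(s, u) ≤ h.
q = w and w = u, hence q = u. a = h and q divides a, therefore q divides h. Since q = u, u divides h. s divides h, so lcm(s, u) divides h. Since h > 0, lcm(s, u) ≤ h.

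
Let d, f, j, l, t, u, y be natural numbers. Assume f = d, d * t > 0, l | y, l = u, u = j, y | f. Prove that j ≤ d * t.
l = u and u = j, therefore l = j. l | y, so j | y. f = d and y | f, so y | d. j | y, so j | d. Then j | d * t. Since d * t > 0, j ≤ d * t.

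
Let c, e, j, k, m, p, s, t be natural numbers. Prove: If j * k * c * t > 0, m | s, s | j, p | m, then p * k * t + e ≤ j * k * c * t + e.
p | m and m | s, therefore p | s. Since s | j, p | j. Then p * k | j * k. Then p * k | j * k * c. Then p * k * t | j * k * c * t. Since j * k * c * t > 0, p * k * t ≤ j * k * c * t. Then p * k * t + e ≤ j * k * c * t + e.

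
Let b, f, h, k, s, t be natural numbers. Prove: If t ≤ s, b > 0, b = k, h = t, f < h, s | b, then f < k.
h = t and f < h, so f < t. Because s | b and b > 0, s ≤ b. Since b = k, s ≤ k. t ≤ s, so t ≤ k. Because f < t, f < k.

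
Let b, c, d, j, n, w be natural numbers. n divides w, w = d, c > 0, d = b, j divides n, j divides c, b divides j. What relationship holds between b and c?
b ≤ c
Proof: w = d and n divides w, hence n divides d. d = b, so n divides b. Since j divides n, j divides b. Because b divides j, j = b. Because j divides c and c > 0, j ≤ c. From j = b, b ≤ c.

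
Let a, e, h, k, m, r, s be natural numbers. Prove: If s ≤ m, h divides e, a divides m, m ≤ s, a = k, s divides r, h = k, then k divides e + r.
h = k and h divides e, hence k divides e. Because m ≤ s and s ≤ m, m = s. From a divides m, a divides s. a = k, so k divides s. s divides r, so k divides r. Since k divides e, k divides e + r.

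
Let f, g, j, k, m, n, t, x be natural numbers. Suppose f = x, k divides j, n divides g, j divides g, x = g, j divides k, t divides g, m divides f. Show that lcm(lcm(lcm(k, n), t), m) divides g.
Since j divides k and k divides j, j = k. From j divides g, k divides g. Since n divides g, lcm(k, n) divides g. t divides g, so lcm(lcm(k, n), t) divides g. Because f = x and x = g, f = g. Since m divides f, m divides g. Since lcm(lcm(k, n), t) divides g, lcm(lcm(lcm(k, n), t), m) divides g.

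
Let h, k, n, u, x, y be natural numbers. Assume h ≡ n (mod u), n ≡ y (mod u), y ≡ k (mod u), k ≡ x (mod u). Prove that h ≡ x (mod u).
h ≡ n (mod u) and n ≡ y (mod u), so h ≡ y (mod u). Since y ≡ k (mod u), h ≡ k (mod u). Since k ≡ x (mod u), h ≡ x (mod u).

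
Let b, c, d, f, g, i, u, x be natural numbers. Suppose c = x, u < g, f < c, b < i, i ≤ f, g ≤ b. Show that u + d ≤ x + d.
u < g and g ≤ b, thus u < b. Because i ≤ f and f < c, i < c. b < i, so b < c. c = x, so b < x. Because u < b, u < x. Then u + d < x + d. Then u + d ≤ x + d.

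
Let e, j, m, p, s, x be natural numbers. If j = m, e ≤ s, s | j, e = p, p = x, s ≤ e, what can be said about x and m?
x | m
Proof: Because s ≤ e and e ≤ s, s = e. e = p, so s = p. p = x, so s = x. Since j = m and s | j, s | m. s = x, so x | m.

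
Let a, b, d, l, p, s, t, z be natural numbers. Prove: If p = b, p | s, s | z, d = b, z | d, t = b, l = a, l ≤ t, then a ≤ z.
From p | s and s | z, p | z. p = b, so b | z. Because d = b and z | d, z | b. From b | z, b = z. l = a and l ≤ t, thus a ≤ t. t = b, so a ≤ b. From b = z, a ≤ z.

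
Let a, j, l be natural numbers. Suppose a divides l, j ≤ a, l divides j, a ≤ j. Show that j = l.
Because a ≤ j and j ≤ a, a = j. a divides l, so j divides l. l divides j, so j = l.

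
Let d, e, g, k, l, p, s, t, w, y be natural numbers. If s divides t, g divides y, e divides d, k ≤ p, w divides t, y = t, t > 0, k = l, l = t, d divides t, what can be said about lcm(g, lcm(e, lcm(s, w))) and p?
lcm(g, lcm(e, lcm(s, w))) ≤ p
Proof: Because y = t and g divides y, g divides t. e divides d and d divides t, so e divides t. s divides t and w divides t, thus lcm(s, w) divides t. Since e divides t, lcm(e, lcm(s, w)) divides t. From g divides t, lcm(g, lcm(e, lcm(s, w))) divides t. Because t > 0, lcm(g, lcm(e, lcm(s, w))) ≤ t. k = l and l = t, hence k = t. Since k ≤ p, t ≤ p. Since lcm(g, lcm(e, lcm(s, w))) ≤ t, lcm(g, lcm(e, lcm(s, w))) ≤ p.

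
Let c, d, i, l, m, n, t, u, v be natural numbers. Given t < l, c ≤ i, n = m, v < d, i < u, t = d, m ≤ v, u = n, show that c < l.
u = n and n = m, therefore u = m. Since c ≤ i and i < u, c < u. u = m, so c < m. m ≤ v and v < d, therefore m < d. c < m, so c < d. Because t = d and t < l, d < l. Because c < d, c < l.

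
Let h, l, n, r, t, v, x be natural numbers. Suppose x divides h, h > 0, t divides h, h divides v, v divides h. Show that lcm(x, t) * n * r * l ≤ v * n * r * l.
h divides v and v divides h, hence h = v. Since x divides h and t divides h, lcm(x, t) divides h. h > 0, so lcm(x, t) ≤ h. h = v, so lcm(x, t) ≤ v. By multiplying by a non-negative, lcm(x, t) * n ≤ v * n. By multiplying by a non-negative, lcm(x, t) * n * r ≤ v * n * r. By multiplying by a non-negative, lcm(x, t) * n * r * l ≤ v * n * r * l.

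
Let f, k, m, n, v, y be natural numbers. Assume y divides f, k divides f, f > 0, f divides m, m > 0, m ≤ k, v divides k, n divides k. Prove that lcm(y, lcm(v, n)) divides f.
k divides f and f > 0, therefore k ≤ f. f divides m and m > 0, thus f ≤ m. m ≤ k, so f ≤ k. k ≤ f, so k = f. v divides k and n divides k, so lcm(v, n) divides k. From k = f, lcm(v, n) divides f. Since y divides f, lcm(y, lcm(v, n)) divides f.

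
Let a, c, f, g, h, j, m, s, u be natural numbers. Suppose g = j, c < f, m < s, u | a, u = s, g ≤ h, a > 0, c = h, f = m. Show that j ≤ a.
g = j and g ≤ h, so j ≤ h. f = m and c < f, so c < m. From c = h, h < m. Because m < s, h < s. Since u = s and u | a, s | a. From a > 0, s ≤ a. h < s, so h < a. j ≤ h, so j < a. Then j ≤ a.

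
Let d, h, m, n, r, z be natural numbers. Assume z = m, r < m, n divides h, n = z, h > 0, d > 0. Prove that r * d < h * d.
From n = z and z = m, n = m. Since n divides h, m divides h. h > 0, so m ≤ h. Because r < m, r < h. Since d > 0, by multiplying by a positive, r * d < h * d.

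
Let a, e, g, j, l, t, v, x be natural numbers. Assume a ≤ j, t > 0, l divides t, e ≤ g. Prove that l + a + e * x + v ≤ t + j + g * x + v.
l divides t and t > 0, thus l ≤ t. e ≤ g. By multiplying by a non-negative, e * x ≤ g * x. Since a ≤ j, a + e * x ≤ j + g * x. Then a + e * x + v ≤ j + g * x + v. l ≤ t, so l + a + e * x + v ≤ t + j + g * x + v.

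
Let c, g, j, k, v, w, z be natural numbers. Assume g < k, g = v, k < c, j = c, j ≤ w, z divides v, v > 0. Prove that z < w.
z divides v and v > 0, thus z ≤ v. g < k and k < c, therefore g < c. g = v, so v < c. z ≤ v, so z < c. Because j = c and j ≤ w, c ≤ w. Since z < c, z < w.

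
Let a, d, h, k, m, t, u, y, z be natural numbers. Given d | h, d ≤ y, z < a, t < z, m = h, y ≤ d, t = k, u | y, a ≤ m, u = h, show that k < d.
y ≤ d and d ≤ y, hence y = d. u = h and u | y, hence h | y. Since y = d, h | d. Since d | h, h = d. t = k and t < z, so k < z. z < a, so k < a. m = h and a ≤ m, hence a ≤ h. k < a, so k < h. h = d, so k < d.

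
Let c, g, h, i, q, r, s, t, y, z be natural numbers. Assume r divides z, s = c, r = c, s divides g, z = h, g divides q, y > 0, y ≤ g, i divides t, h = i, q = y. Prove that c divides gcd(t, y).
Because z = h and h = i, z = i. r = c and r divides z, therefore c divides z. Because z = i, c divides i. i divides t, so c divides t. q = y and g divides q, therefore g divides y. y > 0, so g ≤ y. Because y ≤ g, g = y. s = c and s divides g, so c divides g. Since g = y, c divides y. c divides t, so c divides gcd(t, y).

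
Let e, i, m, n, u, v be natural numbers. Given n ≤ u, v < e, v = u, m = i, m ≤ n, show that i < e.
From m ≤ n and n ≤ u, m ≤ u. Since m = i, i ≤ u. Since v = u and v < e, u < e. Since i ≤ u, i < e.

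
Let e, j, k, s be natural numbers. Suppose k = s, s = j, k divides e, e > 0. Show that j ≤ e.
k = s and s = j, so k = j. Since k divides e, j divides e. Since e > 0, j ≤ e.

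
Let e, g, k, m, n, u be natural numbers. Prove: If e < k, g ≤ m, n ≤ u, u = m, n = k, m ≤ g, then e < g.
Since m ≤ g and g ≤ m, m = g. u = m, so u = g. Since n = k and n ≤ u, k ≤ u. e < k, so e < u. Since u = g, e < g.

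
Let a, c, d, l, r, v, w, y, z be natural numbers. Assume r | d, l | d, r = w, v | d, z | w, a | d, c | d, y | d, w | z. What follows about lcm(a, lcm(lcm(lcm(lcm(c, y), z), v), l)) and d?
lcm(a, lcm(lcm(lcm(lcm(c, y), z), v), l)) | d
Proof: c | d and y | d, thus lcm(c, y) | d. w | z and z | w, therefore w = z. Since r = w, r = z. Since r | d, z | d. Since lcm(c, y) | d, lcm(lcm(c, y), z) | d. v | d, so lcm(lcm(lcm(c, y), z), v) | d. Since l | d, lcm(lcm(lcm(lcm(c, y), z), v), l) | d. a | d, so lcm(a, lcm(lcm(lcm(lcm(c, y), z), v), l)) | d.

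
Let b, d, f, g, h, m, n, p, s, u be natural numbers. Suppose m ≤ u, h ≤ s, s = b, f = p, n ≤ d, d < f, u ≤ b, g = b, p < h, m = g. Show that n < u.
f = p and d < f, thus d < p. m = g and m ≤ u, thus g ≤ u. Since g = b, b ≤ u. Because u ≤ b, b = u. s = b and h ≤ s, hence h ≤ b. From p < h, p < b. Since b = u, p < u. d < p, so d < u. n ≤ d, so n < u.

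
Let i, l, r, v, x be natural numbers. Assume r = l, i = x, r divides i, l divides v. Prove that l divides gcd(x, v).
i = x and r divides i, hence r divides x. Since r = l, l divides x. Because l divides v, l divides gcd(x, v).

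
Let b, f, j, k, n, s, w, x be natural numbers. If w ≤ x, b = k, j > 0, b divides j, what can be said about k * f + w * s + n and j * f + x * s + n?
k * f + w * s + n ≤ j * f + x * s + n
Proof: b = k and b divides j, hence k divides j. Since j > 0, k ≤ j. By multiplying by a non-negative, k * f ≤ j * f. Because w ≤ x, by multiplying by a non-negative, w * s ≤ x * s. Then w * s + n ≤ x * s + n. From k * f ≤ j * f, k * f + w * s + n ≤ j * f + x * s + n.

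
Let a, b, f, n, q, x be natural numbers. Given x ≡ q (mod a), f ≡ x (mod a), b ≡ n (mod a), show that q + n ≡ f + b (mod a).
Since f ≡ x (mod a) and x ≡ q (mod a), f ≡ q (mod a). Combining with b ≡ n (mod a), by adding congruences, f + b ≡ q + n (mod a). Then q + n ≡ f + b (mod a).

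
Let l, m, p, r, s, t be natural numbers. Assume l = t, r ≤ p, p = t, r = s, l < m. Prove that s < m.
Since p = t and r ≤ p, r ≤ t. r = s, so s ≤ t. Because l = t and l < m, t < m. Since s ≤ t, s < m.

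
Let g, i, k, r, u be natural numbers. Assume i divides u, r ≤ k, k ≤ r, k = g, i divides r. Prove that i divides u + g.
Since r ≤ k and k ≤ r, r = k. Because k = g, r = g. Since i divides r, i divides g. i divides u, so i divides u + g.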